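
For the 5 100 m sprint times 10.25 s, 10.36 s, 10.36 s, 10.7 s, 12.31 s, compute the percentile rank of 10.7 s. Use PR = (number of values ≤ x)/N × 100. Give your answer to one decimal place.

N = 5.
Strictly below 10.7: 3. Equal to 10.7: 1.
PR = 4/5 × 100 = 80.0

80.0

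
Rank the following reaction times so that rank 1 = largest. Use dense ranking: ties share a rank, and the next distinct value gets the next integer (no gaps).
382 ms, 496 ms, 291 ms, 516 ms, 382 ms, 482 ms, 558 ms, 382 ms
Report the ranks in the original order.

Sorted (descending): 558, 516, 496, 482, 382, 382, 382, 291
The 3 values of 382 share dense rank 5.
Remaining distinct values take the next consecutive integers.

5, 3, 6, 2, 5, 4, 1, 5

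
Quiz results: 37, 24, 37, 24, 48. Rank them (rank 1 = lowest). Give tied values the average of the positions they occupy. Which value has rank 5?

Sorted (ascending): 24, 24, 37, 37, 48
The 2 values of 24 occupy positions 1–2 → average rank (1+2)/2 = 1.5.
The 2 values of 37 occupy positions 3–4 → average rank (3+4)/2 = 3.5.
Rank 5 → value 48.

48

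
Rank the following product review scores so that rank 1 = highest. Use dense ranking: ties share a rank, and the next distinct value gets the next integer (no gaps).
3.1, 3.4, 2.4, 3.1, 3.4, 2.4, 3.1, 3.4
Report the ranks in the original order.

2, 1, 3, 2, 1, 3, 2, 1

Sorted (descending): 3.4, 3.4, 3.4, 3.1, 3.1, 3.1, 2.4, 2.4
The 3 values of 3.4 share dense rank 1.
The 3 values of 3.1 share dense rank 2.
The 2 values of 2.4 share dense rank 3.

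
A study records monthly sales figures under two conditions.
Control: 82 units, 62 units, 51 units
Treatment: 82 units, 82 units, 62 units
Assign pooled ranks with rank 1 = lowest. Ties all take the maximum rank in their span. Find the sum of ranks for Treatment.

Sorted (ascending): 51, 62, 62, 82, 82, 82
The 2 values of 62 occupy positions 2–3 → each gets rank 3.
The 3 values of 82 occupy positions 4–6 → each gets rank 6.
Treatment values → pooled ranks: 82→6, 82→6, 62→3
Rank sum = 6 + 6 + 3 = 15

15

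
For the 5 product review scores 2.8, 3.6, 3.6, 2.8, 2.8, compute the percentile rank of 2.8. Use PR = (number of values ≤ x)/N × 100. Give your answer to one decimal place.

N = 5.
Strictly below 2.8: 0. Equal to 2.8: 3.
PR = 3/5 × 100 = 60.0

60.0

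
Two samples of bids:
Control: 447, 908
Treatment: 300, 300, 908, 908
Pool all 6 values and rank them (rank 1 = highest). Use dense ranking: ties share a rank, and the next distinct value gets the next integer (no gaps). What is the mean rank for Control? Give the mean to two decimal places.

1.50

Sorted (descending): 908, 908, 908, 447, 300, 300
The 3 values of 908 share dense rank 1.
The 2 values of 300 share dense rank 3.
Remaining distinct values take the next consecutive integers.
Control values → pooled ranks: 447→2, 908→1
Mean rank = (2 + 1) / 2 = 1.50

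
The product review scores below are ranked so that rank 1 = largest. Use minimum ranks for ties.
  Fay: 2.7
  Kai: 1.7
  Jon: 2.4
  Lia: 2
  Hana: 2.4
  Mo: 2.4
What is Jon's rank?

2

Sorted (descending): 2.7, 2.4, 2.4, 2.4, 2, 1.7
The 3 values of 2.4 occupy positions 2–4 → each gets rank 2.
Jon has value 2.4 → rank 2.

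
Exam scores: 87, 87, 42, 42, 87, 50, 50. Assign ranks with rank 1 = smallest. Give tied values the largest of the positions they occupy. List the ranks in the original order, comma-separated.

7, 7, 2, 2, 7, 4, 4

Sorted (ascending): 42, 42, 50, 50, 87, 87, 87
The 2 values of 42 occupy positions 1–2 → each gets rank 2.
The 2 values of 50 occupy positions 3–4 → each gets rank 4.
The 3 values of 87 occupy positions 5–7 → each gets rank 7.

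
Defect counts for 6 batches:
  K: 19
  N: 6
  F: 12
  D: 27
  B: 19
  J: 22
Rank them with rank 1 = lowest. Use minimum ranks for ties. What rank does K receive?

Sorted (ascending): 6, 12, 19, 19, 22, 27
The 2 values of 19 occupy positions 3–4 → each gets rank 3.
K has value 19 → rank 3.

3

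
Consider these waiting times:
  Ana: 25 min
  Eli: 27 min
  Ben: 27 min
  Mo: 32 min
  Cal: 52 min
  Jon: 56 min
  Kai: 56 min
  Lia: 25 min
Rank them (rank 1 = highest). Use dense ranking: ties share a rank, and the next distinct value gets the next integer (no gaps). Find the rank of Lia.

5

Sorted (descending): 56, 56, 52, 32, 27, 27, 25, 25
The 2 values of 56 share dense rank 1.
The 2 values of 27 share dense rank 4.
The 2 values of 25 share dense rank 5.
Remaining distinct values take the next consecutive integers.
Lia has value 25 min → rank 5.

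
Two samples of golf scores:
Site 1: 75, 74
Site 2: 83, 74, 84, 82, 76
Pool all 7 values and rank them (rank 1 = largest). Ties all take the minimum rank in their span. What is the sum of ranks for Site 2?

16

Sorted (descending): 84, 83, 82, 76, 75, 74, 74
The 2 values of 74 occupy positions 6–7 → each gets rank 6.
Site 2 values → pooled ranks: 83→2, 74→6, 84→1, 82→3, 76→4
Rank sum = 2 + 6 + 1 + 3 + 4 = 16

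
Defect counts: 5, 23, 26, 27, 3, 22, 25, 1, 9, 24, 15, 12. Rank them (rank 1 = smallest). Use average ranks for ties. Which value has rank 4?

Sorted (ascending): 1, 3, 5, 9, 12, 15, 22, 23, 24, 25, 26, 27
No ties — each value takes its position as its rank.
Rank 4 → value 9.

9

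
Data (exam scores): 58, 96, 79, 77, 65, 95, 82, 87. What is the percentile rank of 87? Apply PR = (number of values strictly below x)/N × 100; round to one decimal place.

62.5

N = 8.
Strictly below 87: 5. Equal to 87: 1.
PR = 5/8 × 100 = 62.5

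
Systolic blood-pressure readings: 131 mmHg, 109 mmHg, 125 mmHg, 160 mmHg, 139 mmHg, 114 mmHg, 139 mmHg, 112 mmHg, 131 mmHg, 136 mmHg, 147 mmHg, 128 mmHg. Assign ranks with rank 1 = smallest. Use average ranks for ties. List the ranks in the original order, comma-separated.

Sorted (ascending): 109, 112, 114, 125, 128, 131, 131, 136, 139, 139, 147, 160
The 2 values of 131 occupy positions 6–7 → average rank (6+7)/2 = 6.5.
The 2 values of 139 occupy positions 9–10 → average rank (9+10)/2 = 9.5.

6.5, 1, 4, 12, 9.5, 3, 9.5, 2, 6.5, 8, 11, 5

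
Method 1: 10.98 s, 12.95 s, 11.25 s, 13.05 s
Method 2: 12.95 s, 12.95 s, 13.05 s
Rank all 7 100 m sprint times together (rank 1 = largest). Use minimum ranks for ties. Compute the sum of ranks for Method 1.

Sorted (descending): 13.05, 13.05, 12.95, 12.95, 12.95, 11.25, 10.98
The 2 values of 13.05 occupy positions 1–2 → each gets rank 1.
The 3 values of 12.95 occupy positions 3–5 → each gets rank 3.
Method 1 values → pooled ranks: 10.98→7, 12.95→3, 11.25→6, 13.05→1
Rank sum = 7 + 3 + 6 + 1 = 17

17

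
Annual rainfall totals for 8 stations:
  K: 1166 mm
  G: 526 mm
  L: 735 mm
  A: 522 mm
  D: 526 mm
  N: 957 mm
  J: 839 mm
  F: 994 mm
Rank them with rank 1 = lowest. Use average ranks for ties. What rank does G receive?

Sorted (ascending): 522, 526, 526, 735, 839, 957, 994, 1166
The 2 values of 526 occupy positions 2–3 → average rank (2+3)/2 = 2.5.
G has value 526 mm → rank 2.5.

2.5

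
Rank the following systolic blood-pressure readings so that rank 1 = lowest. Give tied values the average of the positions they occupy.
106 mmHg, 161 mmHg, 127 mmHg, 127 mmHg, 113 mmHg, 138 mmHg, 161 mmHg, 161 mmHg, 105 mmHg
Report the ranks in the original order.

Sorted (ascending): 105, 106, 113, 127, 127, 138, 161, 161, 161
The 2 values of 127 occupy positions 4–5 → average rank (4+5)/2 = 4.5.
The 3 values of 161 occupy positions 7–9 → average rank 8.

2, 8, 4.5, 4.5, 3, 6, 8, 8, 1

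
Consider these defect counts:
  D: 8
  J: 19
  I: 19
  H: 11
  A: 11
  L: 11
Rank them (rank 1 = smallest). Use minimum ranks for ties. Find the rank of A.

2

Sorted (ascending): 8, 11, 11, 11, 19, 19
The 3 values of 11 occupy positions 2–4 → each gets rank 2.
The 2 values of 19 occupy positions 5–6 → each gets rank 5.
A has value 11 → rank 2.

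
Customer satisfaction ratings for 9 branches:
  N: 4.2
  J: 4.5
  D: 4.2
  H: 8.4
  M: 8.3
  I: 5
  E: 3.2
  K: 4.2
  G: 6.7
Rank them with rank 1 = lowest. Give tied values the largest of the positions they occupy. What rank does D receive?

4

Sorted (ascending): 3.2, 4.2, 4.2, 4.2, 4.5, 5, 6.7, 8.3, 8.4
The 3 values of 4.2 occupy positions 2–4 → each gets rank 4.
D has value 4.2 → rank 4.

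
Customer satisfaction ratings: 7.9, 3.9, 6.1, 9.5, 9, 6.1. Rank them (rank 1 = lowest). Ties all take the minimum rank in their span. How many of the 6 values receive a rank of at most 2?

3

Sorted (ascending): 3.9, 6.1, 6.1, 7.9, 9, 9.5
The 2 values of 6.1 occupy positions 2–3 → each gets rank 2.
Ranks ≤ 2: {1, 2, 2} → 3 values.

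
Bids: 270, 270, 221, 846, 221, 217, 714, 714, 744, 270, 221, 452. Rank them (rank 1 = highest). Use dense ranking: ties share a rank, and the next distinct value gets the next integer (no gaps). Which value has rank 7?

Sorted (descending): 846, 744, 714, 714, 452, 270, 270, 270, 221, 221, 221, 217
The 2 values of 714 share dense rank 3.
The 3 values of 270 share dense rank 5.
The 3 values of 221 share dense rank 6.
Remaining distinct values take the next consecutive integers.
Rank 7 → value 217.

217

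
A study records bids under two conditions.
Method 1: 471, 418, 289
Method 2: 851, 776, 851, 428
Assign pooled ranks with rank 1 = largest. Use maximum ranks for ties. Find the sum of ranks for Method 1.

17

Sorted (descending): 851, 851, 776, 471, 428, 418, 289
The 2 values of 851 occupy positions 1–2 → each gets rank 2.
Method 1 values → pooled ranks: 471→4, 418→6, 289→7
Rank sum = 4 + 6 + 7 = 17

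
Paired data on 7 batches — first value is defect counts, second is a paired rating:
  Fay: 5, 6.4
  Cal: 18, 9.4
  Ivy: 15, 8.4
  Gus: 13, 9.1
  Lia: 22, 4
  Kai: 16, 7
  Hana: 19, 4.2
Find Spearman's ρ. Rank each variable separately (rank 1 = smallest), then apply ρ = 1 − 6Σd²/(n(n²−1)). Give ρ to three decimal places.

-0.429

Ranks of variable 1: 1, 5, 3, 2, 7, 4, 6
Ranks of variable 2: 3, 7, 5, 6, 1, 4, 2
d = r₁ − r₂: -2, -2, -2, -4, 6, 0, 4
d²: 4, 4, 4, 16, 36, 0, 16; Σd² = 80
ρ = 1 − 6·80/(7·48) = 1 − 480/336 = -0.429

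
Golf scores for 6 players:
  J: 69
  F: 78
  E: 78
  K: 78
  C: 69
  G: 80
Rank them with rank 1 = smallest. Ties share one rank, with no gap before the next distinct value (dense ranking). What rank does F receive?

2

Sorted (ascending): 69, 69, 78, 78, 78, 80
The 2 values of 69 share dense rank 1.
The 3 values of 78 share dense rank 2.
Remaining distinct values take the next consecutive integers.
F has value 78 → rank 2.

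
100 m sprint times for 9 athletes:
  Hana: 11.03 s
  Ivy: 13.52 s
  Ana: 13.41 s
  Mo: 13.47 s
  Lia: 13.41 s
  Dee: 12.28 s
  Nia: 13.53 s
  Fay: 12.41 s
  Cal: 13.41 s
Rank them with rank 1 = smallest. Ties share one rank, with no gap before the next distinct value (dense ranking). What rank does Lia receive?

4

Sorted (ascending): 11.03, 12.28, 12.41, 13.41, 13.41, 13.41, 13.47, 13.52, 13.53
The 3 values of 13.41 share dense rank 4.
Remaining distinct values take the next consecutive integers.
Lia has value 13.41 s → rank 4.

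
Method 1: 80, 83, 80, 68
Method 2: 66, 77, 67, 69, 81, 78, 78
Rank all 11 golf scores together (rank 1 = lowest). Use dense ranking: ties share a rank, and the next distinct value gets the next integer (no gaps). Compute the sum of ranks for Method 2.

32

Sorted (ascending): 66, 67, 68, 69, 77, 78, 78, 80, 80, 81, 83
The 2 values of 78 share dense rank 6.
The 2 values of 80 share dense rank 7.
Remaining distinct values take the next consecutive integers.
Method 2 values → pooled ranks: 66→1, 77→5, 67→2, 69→4, 81→8, 78→6, 78→6
Rank sum = 1 + 5 + 2 + 4 + 8 + 6 + 6 = 32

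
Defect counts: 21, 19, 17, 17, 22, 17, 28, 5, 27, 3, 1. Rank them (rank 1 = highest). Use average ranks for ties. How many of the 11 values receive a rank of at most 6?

5

Sorted (descending): 28, 27, 22, 21, 19, 17, 17, 17, 5, 3, 1
The 3 values of 17 occupy positions 6–8 → average rank 7.
Ranks ≤ 6: {1, 2, 3, 4, 5} → 5 values.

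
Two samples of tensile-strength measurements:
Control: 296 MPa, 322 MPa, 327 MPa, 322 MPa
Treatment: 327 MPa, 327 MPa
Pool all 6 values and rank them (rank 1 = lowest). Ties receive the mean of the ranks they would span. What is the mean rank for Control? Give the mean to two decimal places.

Sorted (ascending): 296, 322, 322, 327, 327, 327
The 2 values of 322 occupy positions 2–3 → average rank (2+3)/2 = 2.5.
The 3 values of 327 occupy positions 4–6 → average rank 5.
Control values → pooled ranks: 296→1, 322→2.5, 327→5, 322→2.5
Mean rank = (1 + 2.5 + 5 + 2.5) / 4 = 2.75

2.75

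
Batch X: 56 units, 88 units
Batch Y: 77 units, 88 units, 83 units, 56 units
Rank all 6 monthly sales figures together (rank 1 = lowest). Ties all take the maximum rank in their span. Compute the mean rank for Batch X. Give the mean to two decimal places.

Sorted (ascending): 56, 56, 77, 83, 88, 88
The 2 values of 56 occupy positions 1–2 → each gets rank 2.
The 2 values of 88 occupy positions 5–6 → each gets rank 6.
Batch X values → pooled ranks: 56→2, 88→6
Mean rank = (2 + 6) / 2 = 4.00

4.00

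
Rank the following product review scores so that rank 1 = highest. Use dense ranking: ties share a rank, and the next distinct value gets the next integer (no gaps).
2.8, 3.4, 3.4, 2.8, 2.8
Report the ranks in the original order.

Sorted (descending): 3.4, 3.4, 2.8, 2.8, 2.8
The 2 values of 3.4 share dense rank 1.
The 3 values of 2.8 share dense rank 2.

2, 1, 1, 2, 2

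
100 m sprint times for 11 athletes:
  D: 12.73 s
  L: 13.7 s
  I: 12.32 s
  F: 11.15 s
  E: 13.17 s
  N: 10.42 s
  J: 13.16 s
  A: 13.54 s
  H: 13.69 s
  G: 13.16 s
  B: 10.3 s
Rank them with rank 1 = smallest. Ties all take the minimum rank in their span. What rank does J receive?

6

Sorted (ascending): 10.3, 10.42, 11.15, 12.32, 12.73, 13.16, 13.16, 13.17, 13.54, 13.69, 13.7
The 2 values of 13.16 occupy positions 6–7 → each gets rank 6.
J has value 13.16 s → rank 6.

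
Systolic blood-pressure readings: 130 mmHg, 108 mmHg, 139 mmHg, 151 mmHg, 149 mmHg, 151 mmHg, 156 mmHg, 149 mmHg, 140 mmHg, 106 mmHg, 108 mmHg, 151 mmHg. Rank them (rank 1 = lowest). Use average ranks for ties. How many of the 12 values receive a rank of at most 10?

11

Sorted (ascending): 106, 108, 108, 130, 139, 140, 149, 149, 151, 151, 151, 156
The 2 values of 108 occupy positions 2–3 → average rank (2+3)/2 = 2.5.
The 2 values of 149 occupy positions 7–8 → average rank (7+8)/2 = 7.5.
The 3 values of 151 occupy positions 9–11 → average rank 10.
Ranks ≤ 10: {1, 2.5, 2.5, 4, 5, 6, 7.5, 7.5, 10, 10, 10} → 11 values.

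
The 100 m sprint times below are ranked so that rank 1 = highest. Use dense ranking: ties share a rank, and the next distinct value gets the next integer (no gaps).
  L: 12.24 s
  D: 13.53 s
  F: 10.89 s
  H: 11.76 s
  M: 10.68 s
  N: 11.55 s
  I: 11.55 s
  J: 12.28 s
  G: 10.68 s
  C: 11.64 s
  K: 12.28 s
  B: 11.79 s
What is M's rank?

Sorted (descending): 13.53, 12.28, 12.28, 12.24, 11.79, 11.76, 11.64, 11.55, 11.55, 10.89, 10.68, 10.68
The 2 values of 12.28 share dense rank 2.
The 2 values of 11.55 share dense rank 7.
The 2 values of 10.68 share dense rank 9.
Remaining distinct values take the next consecutive integers.
M has value 10.68 s → rank 9.

9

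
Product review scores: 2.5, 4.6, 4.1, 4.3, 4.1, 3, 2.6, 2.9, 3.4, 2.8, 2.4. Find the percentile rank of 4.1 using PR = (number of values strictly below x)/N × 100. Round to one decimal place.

63.6

N = 11.
Strictly below 4.1: 7. Equal to 4.1: 2.
PR = 7/11 × 100 = 63.6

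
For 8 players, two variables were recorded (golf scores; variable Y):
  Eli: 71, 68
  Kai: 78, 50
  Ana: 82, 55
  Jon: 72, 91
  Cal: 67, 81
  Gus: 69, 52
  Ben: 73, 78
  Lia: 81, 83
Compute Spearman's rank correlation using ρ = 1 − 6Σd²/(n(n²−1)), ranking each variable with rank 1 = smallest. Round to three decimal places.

Ranks of variable 1: 3, 6, 8, 4, 1, 2, 5, 7
Ranks of variable 2: 4, 1, 3, 8, 6, 2, 5, 7
d = r₁ − r₂: -1, 5, 5, -4, -5, 0, 0, 0
d²: 1, 25, 25, 16, 25, 0, 0, 0; Σd² = 92
ρ = 1 − 6·92/(8·63) = 1 − 552/504 = -0.095

-0.095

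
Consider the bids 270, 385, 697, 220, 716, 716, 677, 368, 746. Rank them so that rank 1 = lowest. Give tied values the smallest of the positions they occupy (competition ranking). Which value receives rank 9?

746

Sorted (ascending): 220, 270, 368, 385, 677, 697, 716, 716, 746
The 2 values of 716 occupy positions 7–8 → each gets rank 7.
Rank 9 → value 746.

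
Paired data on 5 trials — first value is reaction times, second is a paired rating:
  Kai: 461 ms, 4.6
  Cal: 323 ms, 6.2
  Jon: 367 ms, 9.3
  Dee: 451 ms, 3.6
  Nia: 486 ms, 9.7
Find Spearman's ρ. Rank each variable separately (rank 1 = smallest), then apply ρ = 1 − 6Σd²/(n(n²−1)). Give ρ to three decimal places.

Ranks of variable 1: 4, 1, 2, 3, 5
Ranks of variable 2: 2, 3, 4, 1, 5
d = r₁ − r₂: 2, -2, -2, 2, 0
d²: 4, 4, 4, 4, 0; Σd² = 16
ρ = 1 − 6·16/(5·24) = 1 − 96/120 = 0.200

0.200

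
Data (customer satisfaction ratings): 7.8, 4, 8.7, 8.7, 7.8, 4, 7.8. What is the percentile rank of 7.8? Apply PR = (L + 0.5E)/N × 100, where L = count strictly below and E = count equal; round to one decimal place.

50.0

N = 7.
Strictly below 7.8: 2. Equal to 7.8: 3.
PR = (2 + 0.5·3)/7 × 100 = 50.0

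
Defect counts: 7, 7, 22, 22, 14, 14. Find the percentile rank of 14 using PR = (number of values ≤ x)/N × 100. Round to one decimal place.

N = 6.
Strictly below 14: 2. Equal to 14: 2.
PR = 4/6 × 100 = 66.7

66.7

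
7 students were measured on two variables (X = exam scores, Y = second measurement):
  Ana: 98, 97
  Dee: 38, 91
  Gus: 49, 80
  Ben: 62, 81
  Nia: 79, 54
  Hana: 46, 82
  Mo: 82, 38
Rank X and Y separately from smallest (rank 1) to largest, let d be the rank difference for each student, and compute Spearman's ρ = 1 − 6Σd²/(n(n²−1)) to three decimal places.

-0.214

Ranks of variable 1: 7, 1, 3, 4, 5, 2, 6
Ranks of variable 2: 7, 6, 3, 4, 2, 5, 1
d = r₁ − r₂: 0, -5, 0, 0, 3, -3, 5
d²: 0, 25, 0, 0, 9, 9, 25; Σd² = 68
ρ = 1 − 6·68/(7·48) = 1 − 408/336 = -0.214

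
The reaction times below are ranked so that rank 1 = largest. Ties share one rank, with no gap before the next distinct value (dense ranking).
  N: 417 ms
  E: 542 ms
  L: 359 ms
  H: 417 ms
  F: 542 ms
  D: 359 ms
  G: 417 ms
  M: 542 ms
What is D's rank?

Sorted (descending): 542, 542, 542, 417, 417, 417, 359, 359
The 3 values of 542 share dense rank 1.
The 3 values of 417 share dense rank 2.
The 2 values of 359 share dense rank 3.
D has value 359 ms → rank 3.

3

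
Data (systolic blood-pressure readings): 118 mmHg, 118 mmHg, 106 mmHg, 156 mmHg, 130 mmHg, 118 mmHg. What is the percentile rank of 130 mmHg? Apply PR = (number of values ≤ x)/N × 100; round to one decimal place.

83.3

N = 6.
Strictly below 130: 4. Equal to 130: 1.
PR = 5/6 × 100 = 83.3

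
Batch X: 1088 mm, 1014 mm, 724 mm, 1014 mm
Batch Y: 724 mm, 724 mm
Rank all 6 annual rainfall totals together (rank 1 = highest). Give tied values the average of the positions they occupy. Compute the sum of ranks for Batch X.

11

Sorted (descending): 1088, 1014, 1014, 724, 724, 724
The 2 values of 1014 occupy positions 2–3 → average rank (2+3)/2 = 2.5.
The 3 values of 724 occupy positions 4–6 → average rank 5.
Batch X values → pooled ranks: 1088→1, 1014→2.5, 724→5, 1014→2.5
Rank sum = 1 + 2.5 + 5 + 2.5 = 11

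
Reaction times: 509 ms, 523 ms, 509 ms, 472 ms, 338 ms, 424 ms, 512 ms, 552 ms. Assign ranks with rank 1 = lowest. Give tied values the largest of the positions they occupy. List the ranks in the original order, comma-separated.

5, 7, 5, 3, 1, 2, 6, 8

Sorted (ascending): 338, 424, 472, 509, 509, 512, 523, 552
The 2 values of 509 occupy positions 4–5 → each gets rank 5.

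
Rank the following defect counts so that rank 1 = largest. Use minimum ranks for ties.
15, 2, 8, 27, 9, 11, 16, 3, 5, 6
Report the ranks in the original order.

Sorted (descending): 27, 16, 15, 11, 9, 8, 6, 5, 3, 2
No ties — each value takes its position as its rank.

3, 10, 6, 1, 5, 4, 2, 9, 8, 7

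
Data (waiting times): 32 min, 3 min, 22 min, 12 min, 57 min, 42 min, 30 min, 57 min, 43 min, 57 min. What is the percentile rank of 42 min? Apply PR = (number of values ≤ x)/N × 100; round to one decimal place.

N = 10.
Strictly below 42: 5. Equal to 42: 1.
PR = 6/10 × 100 = 60.0

60.0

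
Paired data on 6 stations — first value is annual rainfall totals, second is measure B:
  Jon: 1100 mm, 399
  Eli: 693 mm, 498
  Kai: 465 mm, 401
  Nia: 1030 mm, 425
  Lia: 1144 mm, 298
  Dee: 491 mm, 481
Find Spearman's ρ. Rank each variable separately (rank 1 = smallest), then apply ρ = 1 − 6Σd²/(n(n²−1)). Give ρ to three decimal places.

Ranks of variable 1: 5, 3, 1, 4, 6, 2
Ranks of variable 2: 2, 6, 3, 4, 1, 5
d = r₁ − r₂: 3, -3, -2, 0, 5, -3
d²: 9, 9, 4, 0, 25, 9; Σd² = 56
ρ = 1 − 6·56/(6·35) = 1 − 336/210 = -0.600

-0.600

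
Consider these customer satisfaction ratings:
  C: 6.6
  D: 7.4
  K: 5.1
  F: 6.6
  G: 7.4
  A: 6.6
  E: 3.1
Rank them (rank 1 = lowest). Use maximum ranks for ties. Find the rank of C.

Sorted (ascending): 3.1, 5.1, 6.6, 6.6, 6.6, 7.4, 7.4
The 3 values of 6.6 occupy positions 3–5 → each gets rank 5.
The 2 values of 7.4 occupy positions 6–7 → each gets rank 7.
C has value 6.6 → rank 5.

5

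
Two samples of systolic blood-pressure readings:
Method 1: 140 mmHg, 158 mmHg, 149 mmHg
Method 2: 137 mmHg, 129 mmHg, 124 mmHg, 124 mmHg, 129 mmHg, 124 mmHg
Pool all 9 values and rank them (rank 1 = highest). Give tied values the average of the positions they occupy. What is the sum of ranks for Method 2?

39

Sorted (descending): 158, 149, 140, 137, 129, 129, 124, 124, 124
The 2 values of 129 occupy positions 5–6 → average rank (5+6)/2 = 5.5.
The 3 values of 124 occupy positions 7–9 → average rank 8.
Method 2 values → pooled ranks: 137→4, 129→5.5, 124→8, 124→8, 129→5.5, 124→8
Rank sum = 4 + 5.5 + 8 + 8 + 5.5 + 8 = 39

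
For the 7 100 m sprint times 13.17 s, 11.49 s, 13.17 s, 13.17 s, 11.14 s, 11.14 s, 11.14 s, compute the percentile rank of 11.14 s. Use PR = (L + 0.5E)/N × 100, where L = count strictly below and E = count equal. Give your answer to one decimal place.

21.4

N = 7.
Strictly below 11.14: 0. Equal to 11.14: 3.
PR = (0 + 0.5·3)/7 × 100 = 21.4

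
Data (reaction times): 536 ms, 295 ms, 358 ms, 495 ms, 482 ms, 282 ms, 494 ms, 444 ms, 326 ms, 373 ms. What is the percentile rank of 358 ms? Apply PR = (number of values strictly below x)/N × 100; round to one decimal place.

30.0

N = 10.
Strictly below 358: 3. Equal to 358: 1.
PR = 3/10 × 100 = 30.0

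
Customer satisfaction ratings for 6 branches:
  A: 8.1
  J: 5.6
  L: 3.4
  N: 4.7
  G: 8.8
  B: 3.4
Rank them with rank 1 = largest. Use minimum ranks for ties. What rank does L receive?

Sorted (descending): 8.8, 8.1, 5.6, 4.7, 3.4, 3.4
The 2 values of 3.4 occupy positions 5–6 → each gets rank 5.
L has value 3.4 → rank 5.

5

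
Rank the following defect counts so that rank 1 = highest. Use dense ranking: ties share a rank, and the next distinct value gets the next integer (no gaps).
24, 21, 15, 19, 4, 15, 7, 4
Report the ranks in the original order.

Sorted (descending): 24, 21, 19, 15, 15, 7, 4, 4
The 2 values of 15 share dense rank 4.
The 2 values of 4 share dense rank 6.
Remaining distinct values take the next consecutive integers.

1, 2, 4, 3, 6, 4, 5, 6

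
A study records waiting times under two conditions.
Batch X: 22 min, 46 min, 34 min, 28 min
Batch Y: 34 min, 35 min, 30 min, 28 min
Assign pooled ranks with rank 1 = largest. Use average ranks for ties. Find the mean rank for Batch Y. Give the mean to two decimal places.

Sorted (descending): 46, 35, 34, 34, 30, 28, 28, 22
The 2 values of 34 occupy positions 3–4 → average rank (3+4)/2 = 3.5.
The 2 values of 28 occupy positions 6–7 → average rank (6+7)/2 = 6.5.
Batch Y values → pooled ranks: 34→3.5, 35→2, 30→5, 28→6.5
Mean rank = (3.5 + 2 + 5 + 6.5) / 4 = 4.25

4.25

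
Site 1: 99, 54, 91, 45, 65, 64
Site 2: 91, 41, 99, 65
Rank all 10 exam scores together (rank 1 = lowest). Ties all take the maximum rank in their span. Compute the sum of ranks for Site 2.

25

Sorted (ascending): 41, 45, 54, 64, 65, 65, 91, 91, 99, 99
The 2 values of 65 occupy positions 5–6 → each gets rank 6.
The 2 values of 91 occupy positions 7–8 → each gets rank 8.
The 2 values of 99 occupy positions 9–10 → each gets rank 10.
Site 2 values → pooled ranks: 91→8, 41→1, 99→10, 65→6
Rank sum = 8 + 1 + 10 + 6 = 25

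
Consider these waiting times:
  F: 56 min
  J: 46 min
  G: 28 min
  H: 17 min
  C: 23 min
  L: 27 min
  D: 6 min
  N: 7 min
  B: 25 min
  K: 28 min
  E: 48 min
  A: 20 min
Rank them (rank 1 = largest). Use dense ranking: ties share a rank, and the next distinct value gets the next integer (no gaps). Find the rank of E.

2

Sorted (descending): 56, 48, 46, 28, 28, 27, 25, 23, 20, 17, 7, 6
The 2 values of 28 share dense rank 4.
Remaining distinct values take the next consecutive integers.
E has value 48 min → rank 2.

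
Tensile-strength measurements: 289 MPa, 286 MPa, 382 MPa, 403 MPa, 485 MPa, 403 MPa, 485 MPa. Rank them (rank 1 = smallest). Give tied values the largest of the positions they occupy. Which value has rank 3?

382

Sorted (ascending): 286, 289, 382, 403, 403, 485, 485
The 2 values of 403 occupy positions 4–5 → each gets rank 5.
The 2 values of 485 occupy positions 6–7 → each gets rank 7.
Rank 3 → value 382.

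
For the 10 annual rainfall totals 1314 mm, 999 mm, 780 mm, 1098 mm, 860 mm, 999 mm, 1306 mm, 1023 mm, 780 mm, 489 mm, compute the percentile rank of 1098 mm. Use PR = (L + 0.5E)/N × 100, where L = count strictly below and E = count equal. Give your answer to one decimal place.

75.0

N = 10.
Strictly below 1098: 7. Equal to 1098: 1.
PR = (7 + 0.5·1)/10 × 100 = 75.0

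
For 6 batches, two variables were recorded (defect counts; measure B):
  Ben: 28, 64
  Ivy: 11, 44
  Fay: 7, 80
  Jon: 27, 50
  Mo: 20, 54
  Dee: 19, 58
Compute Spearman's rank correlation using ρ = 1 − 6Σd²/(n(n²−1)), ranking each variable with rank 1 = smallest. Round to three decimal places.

Ranks of variable 1: 6, 2, 1, 5, 4, 3
Ranks of variable 2: 5, 1, 6, 2, 3, 4
d = r₁ − r₂: 1, 1, -5, 3, 1, -1
d²: 1, 1, 25, 9, 1, 1; Σd² = 38
ρ = 1 − 6·38/(6·35) = 1 − 228/210 = -0.086

-0.086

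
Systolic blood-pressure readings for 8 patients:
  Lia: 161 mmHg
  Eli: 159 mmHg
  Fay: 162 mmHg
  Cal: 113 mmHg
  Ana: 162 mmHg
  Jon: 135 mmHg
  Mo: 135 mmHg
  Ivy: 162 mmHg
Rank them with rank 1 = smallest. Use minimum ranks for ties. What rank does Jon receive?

Sorted (ascending): 113, 135, 135, 159, 161, 162, 162, 162
The 2 values of 135 occupy positions 2–3 → each gets rank 2.
The 3 values of 162 occupy positions 6–8 → each gets rank 6.
Jon has value 135 mmHg → rank 2.

2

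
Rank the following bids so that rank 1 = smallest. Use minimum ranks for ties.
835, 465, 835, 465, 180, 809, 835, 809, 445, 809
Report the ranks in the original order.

8, 3, 8, 3, 1, 5, 8, 5, 2, 5

Sorted (ascending): 180, 445, 465, 465, 809, 809, 809, 835, 835, 835
The 2 values of 465 occupy positions 3–4 → each gets rank 3.
The 3 values of 809 occupy positions 5–7 → each gets rank 5.
The 3 values of 835 occupy positions 8–10 → each gets rank 8.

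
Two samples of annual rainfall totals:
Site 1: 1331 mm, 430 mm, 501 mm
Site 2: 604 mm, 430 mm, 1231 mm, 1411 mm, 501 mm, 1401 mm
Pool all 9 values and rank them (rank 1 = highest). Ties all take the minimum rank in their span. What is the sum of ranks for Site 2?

26

Sorted (descending): 1411, 1401, 1331, 1231, 604, 501, 501, 430, 430
The 2 values of 501 occupy positions 6–7 → each gets rank 6.
The 2 values of 430 occupy positions 8–9 → each gets rank 8.
Site 2 values → pooled ranks: 604→5, 430→8, 1231→4, 1411→1, 501→6, 1401→2
Rank sum = 5 + 8 + 4 + 1 + 6 + 2 = 26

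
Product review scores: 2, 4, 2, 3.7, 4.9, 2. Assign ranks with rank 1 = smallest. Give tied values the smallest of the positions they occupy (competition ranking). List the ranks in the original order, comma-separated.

1, 5, 1, 4, 6, 1

Sorted (ascending): 2, 2, 2, 3.7, 4, 4.9
The 3 values of 2 occupy positions 1–3 → each gets rank 1.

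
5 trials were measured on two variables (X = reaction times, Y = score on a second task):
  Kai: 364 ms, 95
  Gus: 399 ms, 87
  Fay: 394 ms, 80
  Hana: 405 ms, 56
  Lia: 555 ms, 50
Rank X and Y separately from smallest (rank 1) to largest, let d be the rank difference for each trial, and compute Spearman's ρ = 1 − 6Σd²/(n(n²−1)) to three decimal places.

-0.900

Ranks of variable 1: 1, 3, 2, 4, 5
Ranks of variable 2: 5, 4, 3, 2, 1
d = r₁ − r₂: -4, -1, -1, 2, 4
d²: 16, 1, 1, 4, 16; Σd² = 38
ρ = 1 − 6·38/(5·24) = 1 − 228/120 = -0.900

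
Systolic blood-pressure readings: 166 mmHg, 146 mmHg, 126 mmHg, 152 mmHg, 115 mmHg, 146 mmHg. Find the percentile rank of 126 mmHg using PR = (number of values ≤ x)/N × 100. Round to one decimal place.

N = 6.
Strictly below 126: 1. Equal to 126: 1.
PR = 2/6 × 100 = 33.3

33.3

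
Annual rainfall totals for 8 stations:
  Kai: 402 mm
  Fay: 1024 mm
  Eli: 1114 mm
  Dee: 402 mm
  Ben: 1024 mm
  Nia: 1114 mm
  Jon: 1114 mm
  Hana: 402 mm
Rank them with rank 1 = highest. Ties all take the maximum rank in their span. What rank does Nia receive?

3

Sorted (descending): 1114, 1114, 1114, 1024, 1024, 402, 402, 402
The 3 values of 1114 occupy positions 1–3 → each gets rank 3.
The 2 values of 1024 occupy positions 4–5 → each gets rank 5.
The 3 values of 402 occupy positions 6–8 → each gets rank 8.
Nia has value 1114 mm → rank 3.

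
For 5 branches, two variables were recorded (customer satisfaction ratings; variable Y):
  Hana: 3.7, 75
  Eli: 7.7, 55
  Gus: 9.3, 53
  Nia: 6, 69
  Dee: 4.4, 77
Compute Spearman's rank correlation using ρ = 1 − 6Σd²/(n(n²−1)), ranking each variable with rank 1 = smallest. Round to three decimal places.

-0.900

Ranks of variable 1: 1, 4, 5, 3, 2
Ranks of variable 2: 4, 2, 1, 3, 5
d = r₁ − r₂: -3, 2, 4, 0, -3
d²: 9, 4, 16, 0, 9; Σd² = 38
ρ = 1 − 6·38/(5·24) = 1 − 228/120 = -0.900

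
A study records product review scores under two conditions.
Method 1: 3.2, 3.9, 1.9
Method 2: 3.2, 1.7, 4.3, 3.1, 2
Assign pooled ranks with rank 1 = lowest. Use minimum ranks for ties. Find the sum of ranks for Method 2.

21

Sorted (ascending): 1.7, 1.9, 2, 3.1, 3.2, 3.2, 3.9, 4.3
The 2 values of 3.2 occupy positions 5–6 → each gets rank 5.
Method 2 values → pooled ranks: 3.2→5, 1.7→1, 4.3→8, 3.1→4, 2→3
Rank sum = 5 + 1 + 8 + 4 + 3 = 21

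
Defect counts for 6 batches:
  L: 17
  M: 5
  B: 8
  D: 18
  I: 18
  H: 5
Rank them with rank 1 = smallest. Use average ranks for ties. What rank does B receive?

3

Sorted (ascending): 5, 5, 8, 17, 18, 18
The 2 values of 5 occupy positions 1–2 → average rank (1+2)/2 = 1.5.
The 2 values of 18 occupy positions 5–6 → average rank (5+6)/2 = 5.5.
B has value 8 → rank 3.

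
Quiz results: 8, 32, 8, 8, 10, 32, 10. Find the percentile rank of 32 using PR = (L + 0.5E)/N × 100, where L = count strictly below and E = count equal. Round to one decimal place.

85.7

N = 7.
Strictly below 32: 5. Equal to 32: 2.
PR = (5 + 0.5·2)/7 × 100 = 85.7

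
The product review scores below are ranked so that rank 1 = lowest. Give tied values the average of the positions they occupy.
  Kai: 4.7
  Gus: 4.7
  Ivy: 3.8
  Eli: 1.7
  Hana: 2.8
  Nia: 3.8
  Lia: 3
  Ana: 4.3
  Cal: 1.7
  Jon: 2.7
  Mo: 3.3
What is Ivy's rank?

Sorted (ascending): 1.7, 1.7, 2.7, 2.8, 3, 3.3, 3.8, 3.8, 4.3, 4.7, 4.7
The 2 values of 1.7 occupy positions 1–2 → average rank (1+2)/2 = 1.5.
The 2 values of 3.8 occupy positions 7–8 → average rank (7+8)/2 = 7.5.
The 2 values of 4.7 occupy positions 10–11 → average rank (10+11)/2 = 10.5.
Ivy has value 3.8 → rank 7.5.

7.5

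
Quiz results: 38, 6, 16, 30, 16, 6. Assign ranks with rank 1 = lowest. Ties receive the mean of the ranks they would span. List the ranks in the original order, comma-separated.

6, 1.5, 3.5, 5, 3.5, 1.5

Sorted (ascending): 6, 6, 16, 16, 30, 38
The 2 values of 6 occupy positions 1–2 → average rank (1+2)/2 = 1.5.
The 2 values of 16 occupy positions 3–4 → average rank (3+4)/2 = 3.5.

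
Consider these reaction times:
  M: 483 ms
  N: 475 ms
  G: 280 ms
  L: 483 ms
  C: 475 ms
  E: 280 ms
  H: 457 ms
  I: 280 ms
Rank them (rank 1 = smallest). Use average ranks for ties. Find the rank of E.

2

Sorted (ascending): 280, 280, 280, 457, 475, 475, 483, 483
The 3 values of 280 occupy positions 1–3 → average rank 2.
The 2 values of 475 occupy positions 5–6 → average rank (5+6)/2 = 5.5.
The 2 values of 483 occupy positions 7–8 → average rank (7+8)/2 = 7.5.
E has value 280 ms → rank 2.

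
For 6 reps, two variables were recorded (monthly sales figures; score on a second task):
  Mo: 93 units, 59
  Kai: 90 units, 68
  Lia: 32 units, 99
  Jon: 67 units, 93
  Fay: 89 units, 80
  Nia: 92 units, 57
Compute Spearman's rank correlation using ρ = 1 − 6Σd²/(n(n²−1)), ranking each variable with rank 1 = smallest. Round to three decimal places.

-0.943

Ranks of variable 1: 6, 4, 1, 2, 3, 5
Ranks of variable 2: 2, 3, 6, 5, 4, 1
d = r₁ − r₂: 4, 1, -5, -3, -1, 4
d²: 16, 1, 25, 9, 1, 16; Σd² = 68
ρ = 1 − 6·68/(6·35) = 1 − 408/210 = -0.943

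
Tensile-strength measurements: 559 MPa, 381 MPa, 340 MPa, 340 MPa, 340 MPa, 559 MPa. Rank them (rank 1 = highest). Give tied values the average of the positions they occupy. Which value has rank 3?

Sorted (descending): 559, 559, 381, 340, 340, 340
The 2 values of 559 occupy positions 1–2 → average rank (1+2)/2 = 1.5.
The 3 values of 340 occupy positions 4–6 → average rank 5.
Rank 3 → value 381.

381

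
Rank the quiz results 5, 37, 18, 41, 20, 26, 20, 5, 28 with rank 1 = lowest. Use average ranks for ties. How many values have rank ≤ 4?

Sorted (ascending): 5, 5, 18, 20, 20, 26, 28, 37, 41
The 2 values of 5 occupy positions 1–2 → average rank (1+2)/2 = 1.5.
The 2 values of 20 occupy positions 4–5 → average rank (4+5)/2 = 4.5.
Ranks ≤ 4: {1.5, 1.5, 3} → 3 values.

3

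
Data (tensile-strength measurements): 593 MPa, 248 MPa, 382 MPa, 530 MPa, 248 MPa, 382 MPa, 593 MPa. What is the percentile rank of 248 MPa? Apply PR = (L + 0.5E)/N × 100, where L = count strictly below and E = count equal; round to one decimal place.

N = 7.
Strictly below 248: 0. Equal to 248: 2.
PR = (0 + 0.5·2)/7 × 100 = 14.3

14.3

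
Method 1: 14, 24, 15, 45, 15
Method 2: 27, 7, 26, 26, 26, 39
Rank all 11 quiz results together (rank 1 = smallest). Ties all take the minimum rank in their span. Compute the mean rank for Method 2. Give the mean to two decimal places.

Sorted (ascending): 7, 14, 15, 15, 24, 26, 26, 26, 27, 39, 45
The 2 values of 15 occupy positions 3–4 → each gets rank 3.
The 3 values of 26 occupy positions 6–8 → each gets rank 6.
Method 2 values → pooled ranks: 27→9, 7→1, 26→6, 26→6, 26→6, 39→10
Mean rank = (9 + 1 + 6 + 6 + 6 + 10) / 6 = 6.33

6.33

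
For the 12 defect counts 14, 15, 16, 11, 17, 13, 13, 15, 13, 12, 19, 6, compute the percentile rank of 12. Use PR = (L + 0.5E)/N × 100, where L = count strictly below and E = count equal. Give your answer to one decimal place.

20.8

N = 12.
Strictly below 12: 2. Equal to 12: 1.
PR = (2 + 0.5·1)/12 × 100 = 20.8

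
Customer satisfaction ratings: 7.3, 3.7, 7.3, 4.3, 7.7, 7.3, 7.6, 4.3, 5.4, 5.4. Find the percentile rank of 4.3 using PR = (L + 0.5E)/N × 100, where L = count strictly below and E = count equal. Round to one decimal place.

20.0

N = 10.
Strictly below 4.3: 1. Equal to 4.3: 2.
PR = (1 + 0.5·2)/10 × 100 = 20.0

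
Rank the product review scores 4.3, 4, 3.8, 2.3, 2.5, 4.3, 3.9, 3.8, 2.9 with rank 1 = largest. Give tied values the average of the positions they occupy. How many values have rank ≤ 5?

4

Sorted (descending): 4.3, 4.3, 4, 3.9, 3.8, 3.8, 2.9, 2.5, 2.3
The 2 values of 4.3 occupy positions 1–2 → average rank (1+2)/2 = 1.5.
The 2 values of 3.8 occupy positions 5–6 → average rank (5+6)/2 = 5.5.
Ranks ≤ 5: {1.5, 1.5, 3, 4} → 4 values.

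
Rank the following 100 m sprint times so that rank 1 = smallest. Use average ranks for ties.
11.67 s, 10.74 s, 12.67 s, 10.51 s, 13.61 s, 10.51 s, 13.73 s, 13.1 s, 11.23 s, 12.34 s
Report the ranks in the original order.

5, 3, 7, 1.5, 9, 1.5, 10, 8, 4, 6

Sorted (ascending): 10.51, 10.51, 10.74, 11.23, 11.67, 12.34, 12.67, 13.1, 13.61, 13.73
The 2 values of 10.51 occupy positions 1–2 → average rank (1+2)/2 = 1.5.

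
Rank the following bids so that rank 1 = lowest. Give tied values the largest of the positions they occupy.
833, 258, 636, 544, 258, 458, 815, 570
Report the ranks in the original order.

8, 2, 6, 4, 2, 3, 7, 5

Sorted (ascending): 258, 258, 458, 544, 570, 636, 815, 833
The 2 values of 258 occupy positions 1–2 → each gets rank 2.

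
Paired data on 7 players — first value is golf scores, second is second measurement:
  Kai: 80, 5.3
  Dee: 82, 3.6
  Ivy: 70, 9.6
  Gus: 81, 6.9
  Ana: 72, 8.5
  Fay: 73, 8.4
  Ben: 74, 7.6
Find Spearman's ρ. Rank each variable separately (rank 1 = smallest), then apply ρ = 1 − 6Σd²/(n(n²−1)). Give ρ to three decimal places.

-0.964

Ranks of variable 1: 5, 7, 1, 6, 2, 3, 4
Ranks of variable 2: 2, 1, 7, 3, 6, 5, 4
d = r₁ − r₂: 3, 6, -6, 3, -4, -2, 0
d²: 9, 36, 36, 9, 16, 4, 0; Σd² = 110
ρ = 1 − 6·110/(7·48) = 1 − 660/336 = -0.964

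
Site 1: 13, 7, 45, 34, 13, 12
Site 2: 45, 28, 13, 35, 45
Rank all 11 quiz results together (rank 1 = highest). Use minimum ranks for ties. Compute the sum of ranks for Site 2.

Sorted (descending): 45, 45, 45, 35, 34, 28, 13, 13, 13, 12, 7
The 3 values of 45 occupy positions 1–3 → each gets rank 1.
The 3 values of 13 occupy positions 7–9 → each gets rank 7.
Site 2 values → pooled ranks: 45→1, 28→6, 13→7, 35→4, 45→1
Rank sum = 1 + 6 + 7 + 4 + 1 = 19

19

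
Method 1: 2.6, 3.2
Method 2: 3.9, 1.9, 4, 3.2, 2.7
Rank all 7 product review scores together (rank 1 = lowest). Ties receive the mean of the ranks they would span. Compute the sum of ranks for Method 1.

Sorted (ascending): 1.9, 2.6, 2.7, 3.2, 3.2, 3.9, 4
The 2 values of 3.2 occupy positions 4–5 → average rank (4+5)/2 = 4.5.
Method 1 values → pooled ranks: 2.6→2, 3.2→4.5
Rank sum = 2 + 4.5 = 6.5

6.5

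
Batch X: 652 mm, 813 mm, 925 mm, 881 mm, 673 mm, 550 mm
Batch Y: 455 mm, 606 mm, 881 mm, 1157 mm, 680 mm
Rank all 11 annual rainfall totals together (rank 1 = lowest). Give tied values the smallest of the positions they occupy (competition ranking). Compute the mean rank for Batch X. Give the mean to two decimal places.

6.00

Sorted (ascending): 455, 550, 606, 652, 673, 680, 813, 881, 881, 925, 1157
The 2 values of 881 occupy positions 8–9 → each gets rank 8.
Batch X values → pooled ranks: 652→4, 813→7, 925→10, 881→8, 673→5, 550→2
Mean rank = (4 + 7 + 10 + 8 + 5 + 2) / 6 = 6.00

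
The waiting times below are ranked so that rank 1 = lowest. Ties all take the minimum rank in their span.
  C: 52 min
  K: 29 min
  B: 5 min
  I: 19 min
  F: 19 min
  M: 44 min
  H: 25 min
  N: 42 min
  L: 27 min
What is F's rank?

2

Sorted (ascending): 5, 19, 19, 25, 27, 29, 42, 44, 52
The 2 values of 19 occupy positions 2–3 → each gets rank 2.
F has value 19 min → rank 2.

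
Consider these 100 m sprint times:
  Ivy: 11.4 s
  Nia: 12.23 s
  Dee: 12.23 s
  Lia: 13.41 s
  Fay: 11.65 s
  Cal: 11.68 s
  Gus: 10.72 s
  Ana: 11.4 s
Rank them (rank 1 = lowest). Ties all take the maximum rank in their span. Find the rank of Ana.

3

Sorted (ascending): 10.72, 11.4, 11.4, 11.65, 11.68, 12.23, 12.23, 13.41
The 2 values of 11.4 occupy positions 2–3 → each gets rank 3.
The 2 values of 12.23 occupy positions 6–7 → each gets rank 7.
Ana has value 11.4 s → rank 3.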